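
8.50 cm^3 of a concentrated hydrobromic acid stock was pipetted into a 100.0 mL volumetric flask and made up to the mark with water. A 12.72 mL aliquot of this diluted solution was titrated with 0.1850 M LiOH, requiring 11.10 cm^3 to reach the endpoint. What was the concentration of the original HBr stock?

n(LiOH) = 0.1850 x 0.01110 = 0.002054 mol.
n(HBr) in the aliquot = 0.002054 mol.
[diluted HBr] = 0.002054 / 0.01272 = 0.1614 M.
Dilution factor = 100.0/8.500 = 11.76, so [stock] = 0.1614 x 11.76 = 1.90 M.

1.90 M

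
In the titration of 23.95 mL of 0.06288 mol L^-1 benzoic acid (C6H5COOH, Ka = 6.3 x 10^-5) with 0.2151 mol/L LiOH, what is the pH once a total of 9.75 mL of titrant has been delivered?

n(acid) = 0.06288 x 0.02395 = 0.001506 mol; n(LiOH) added = 0.2151 x 0.009750 = 0.002097 mol.
Base is in excess by 0.002097 - 0.001506 = 0.0005912 mol in a total volume of 0.03370 L.
[OH^-] = 0.0005912/0.03370 = 0.01754 M, so pOH = 1.76 and pH = 14.00 - 1.76 = 12.24.

12.24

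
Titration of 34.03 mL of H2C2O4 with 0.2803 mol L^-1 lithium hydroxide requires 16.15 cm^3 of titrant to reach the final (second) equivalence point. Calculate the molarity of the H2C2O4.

n(LiOH) = 0.2803 x 0.01615 = 0.004527 mol.
At the final (second) equivalence point, 2 mol OH^- react per mol H2C2O4, so n(H2C2O4) = 0.004527 / 2 = 0.002263 mol.
[H2C2O4] = 0.002263 / 0.03403 L = 0.0665 M.

0.0665 M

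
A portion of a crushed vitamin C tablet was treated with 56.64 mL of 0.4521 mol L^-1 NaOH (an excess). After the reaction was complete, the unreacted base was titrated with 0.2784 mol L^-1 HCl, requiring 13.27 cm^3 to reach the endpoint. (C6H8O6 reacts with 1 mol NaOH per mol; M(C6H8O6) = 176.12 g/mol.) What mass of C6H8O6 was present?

Total n(NaOH) added = 0.4521 x 0.05664 = 0.02561 mol.
n(HCl) used = 0.2784 x 0.01327 = 0.003694 mol, which equals the excess n(NaOH).
So n(NaOH) consumed by the sample = 0.02561 - 0.003694 = 0.02191 mol.
n(C6H8O6) = 0.02191 / 1 = 0.02191 mol.
mass = 0.02191 mol x 176.12 g/mol = 3.86 g.

3.86 g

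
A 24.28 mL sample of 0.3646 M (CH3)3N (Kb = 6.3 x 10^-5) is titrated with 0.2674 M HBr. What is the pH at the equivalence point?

5.31

n((CH3)3N) = 0.3646 x 0.02428 = 0.008852 mol; V(HBr) at equivalence = 0.008852/0.2674 = 0.03311 L.
At equivalence the base is fully converted to (CH3)3NH+; total volume = 0.05739 L, so [(CH3)3NH+] = 0.008852/0.05739 = 0.1543 M.
Ka((CH3)3NH+) = Kw/Kb = 1.0e-14 / 6.3 x 10^-5 = 1.59e-10.
[H^+] = sqrt(Ka x [(CH3)3NH+]) = sqrt(1.59e-10 x 0.1543) = 4.95e-6 M.
pH = -log(4.95e-6) = 5.31.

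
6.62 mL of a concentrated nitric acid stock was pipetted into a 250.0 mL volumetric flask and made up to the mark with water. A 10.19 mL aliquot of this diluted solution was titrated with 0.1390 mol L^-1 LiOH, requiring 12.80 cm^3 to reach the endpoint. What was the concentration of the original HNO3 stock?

6.59 M

n(LiOH) = 0.1390 x 0.01280 = 0.001779 mol.
n(HNO3) in the aliquot = 0.001779 mol.
[diluted HNO3] = 0.001779 / 0.01019 = 0.1746 M.
Dilution factor = 250.0/6.620 = 37.76, so [stock] = 0.1746 x 37.76 = 6.59 M.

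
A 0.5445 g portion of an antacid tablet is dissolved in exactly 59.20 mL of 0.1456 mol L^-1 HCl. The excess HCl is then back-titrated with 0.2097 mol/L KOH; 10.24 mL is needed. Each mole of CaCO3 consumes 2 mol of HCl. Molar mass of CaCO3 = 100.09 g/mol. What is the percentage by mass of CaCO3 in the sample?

Total n(HCl) added = 0.1456 x 0.05920 = 0.008620 mol.
n(KOH) used = 0.2097 x 0.01024 = 0.002147 mol, which equals the excess n(HCl).
So n(HCl) consumed by the sample = 0.008620 - 0.002147 = 0.006472 mol.
n(CaCO3) = 0.006472 / 2 = 0.003236 mol.
mass CaCO3 = 0.003236 x 100.09 = 0.3239 g, so %CaCO3 = 0.3239/0.5445 x 100 = 59.5%.

59.5%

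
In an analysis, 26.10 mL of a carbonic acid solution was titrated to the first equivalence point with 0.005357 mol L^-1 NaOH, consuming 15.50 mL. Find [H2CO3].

0.00318 M

n(NaOH) = 0.005357 x 0.01550 = 8.303e-5 mol.
At the first equivalence point, 1 mol OH^- react per mol H2CO3, so n(H2CO3) = 8.303e-5 / 1 = 8.303e-5 mol.
[H2CO3] = 8.303e-5 / 0.02610 L = 0.00318 M.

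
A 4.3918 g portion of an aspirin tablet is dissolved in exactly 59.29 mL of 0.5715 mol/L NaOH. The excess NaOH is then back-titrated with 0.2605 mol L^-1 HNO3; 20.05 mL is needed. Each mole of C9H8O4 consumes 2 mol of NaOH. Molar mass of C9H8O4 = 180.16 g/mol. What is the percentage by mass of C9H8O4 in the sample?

58.8%

Total n(NaOH) added = 0.5715 x 0.05929 = 0.03388 mol.
n(HNO3) used = 0.2605 x 0.02005 = 0.005223 mol, which equals the excess n(NaOH).
So n(NaOH) consumed by the sample = 0.03388 - 0.005223 = 0.02866 mol.
n(C9H8O4) = 0.02866 / 2 = 0.01433 mol.
mass C9H8O4 = 0.01433 x 180.16 = 2.582 g, so %C9H8O4 = 2.582/4.3918 x 100 = 58.8%.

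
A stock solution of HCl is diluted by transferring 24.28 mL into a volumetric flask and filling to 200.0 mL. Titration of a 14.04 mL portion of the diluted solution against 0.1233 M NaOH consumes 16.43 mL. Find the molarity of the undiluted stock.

1.19 M

n(NaOH) = 0.1233 x 0.01643 = 0.002026 mol.
n(HCl) in the aliquot = 0.002026 mol.
[diluted HCl] = 0.002026 / 0.01404 = 0.1443 M.
Dilution factor = 200.0/24.28 = 8.237, so [stock] = 0.1443 x 8.237 = 1.19 M.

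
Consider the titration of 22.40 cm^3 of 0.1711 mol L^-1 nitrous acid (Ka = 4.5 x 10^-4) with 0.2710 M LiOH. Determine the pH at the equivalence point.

8.18

n(HNO2) = 0.1711 x 0.02240 = 0.003833 mol; V(LiOH) at equivalence = 0.003833/0.2710 = 0.01414 L.
At equivalence all the acid is converted to NO2-; total volume = 0.02240 + 0.01414 = 0.03654 L, so [NO2-] = 0.003833/0.03654 = 0.1049 M.
Kb = Kw/Ka = 1.0e-14 / 4.5 x 10^-4 = 2.22e-11.
[OH^-] = sqrt(Kb x [NO2-]) = sqrt(2.22e-11 x 0.1049) = 1.53e-6 M.
pOH = 5.82, so pH = 14.00 - 5.82 = 8.18.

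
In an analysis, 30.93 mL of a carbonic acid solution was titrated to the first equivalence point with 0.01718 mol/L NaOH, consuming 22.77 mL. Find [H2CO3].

n(NaOH) = 0.01718 x 0.02277 = 0.0003912 mol.
At the first equivalence point, 1 mol OH^- react per mol H2CO3, so n(H2CO3) = 0.0003912 / 1 = 0.0003912 mol.
[H2CO3] = 0.0003912 / 0.03093 L = 0.0126 M.

0.0126 M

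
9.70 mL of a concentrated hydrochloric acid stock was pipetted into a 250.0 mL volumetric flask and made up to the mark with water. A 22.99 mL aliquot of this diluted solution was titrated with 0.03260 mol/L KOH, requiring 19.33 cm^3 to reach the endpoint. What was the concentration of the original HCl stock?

n(KOH) = 0.03260 x 0.01933 = 0.0006302 mol.
n(HCl) in the aliquot = 0.0006302 mol.
[diluted HCl] = 0.0006302 / 0.02299 = 0.02741 M.
Dilution factor = 250.0/9.700 = 25.77, so [stock] = 0.02741 x 25.77 = 0.706 M.

0.706 M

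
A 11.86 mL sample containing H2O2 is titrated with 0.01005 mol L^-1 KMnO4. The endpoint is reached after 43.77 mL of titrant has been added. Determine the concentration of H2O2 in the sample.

0.0927 M

n(KMnO4) = 0.01005 x 0.04377 = 0.0004399 mol.
From the balanced equation, 2 mol KMnO4 reacts with 5 mol H2O2, so n(H2O2) = 0.0004399 x 5/2 = 0.001100 mol.
[H2O2] = 0.001100 / 0.01186 L = 0.0927 M.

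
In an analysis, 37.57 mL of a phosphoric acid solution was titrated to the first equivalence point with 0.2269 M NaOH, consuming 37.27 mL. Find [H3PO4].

n(NaOH) = 0.2269 x 0.03727 = 0.008457 mol.
At the first equivalence point, 1 mol OH^- react per mol H3PO4, so n(H3PO4) = 0.008457 / 1 = 0.008457 mol.
[H3PO4] = 0.008457 / 0.03757 L = 0.225 M.

0.225 M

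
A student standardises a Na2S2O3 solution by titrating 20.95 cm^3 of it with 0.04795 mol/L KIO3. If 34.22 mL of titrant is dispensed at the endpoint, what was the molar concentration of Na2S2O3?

0.470 M

n(KIO3) = 0.04795 x 0.03422 = 0.001641 mol.
From the balanced equation, 1 mol KIO3 reacts with 6 mol Na2S2O3, so n(Na2S2O3) = 0.001641 x 6/1 = 0.009845 mol.
[Na2S2O3] = 0.009845 / 0.02095 L = 0.470 M.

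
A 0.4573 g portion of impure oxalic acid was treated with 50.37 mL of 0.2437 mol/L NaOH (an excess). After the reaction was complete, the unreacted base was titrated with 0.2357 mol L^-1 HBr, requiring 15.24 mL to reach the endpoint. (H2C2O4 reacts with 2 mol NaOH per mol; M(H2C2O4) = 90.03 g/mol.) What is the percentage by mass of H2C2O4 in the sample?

85.5%

Total n(NaOH) added = 0.2437 x 0.05037 = 0.01228 mol.
n(HBr) used = 0.2357 x 0.01524 = 0.003592 mol, which equals the excess n(NaOH).
So n(NaOH) consumed by the sample = 0.01228 - 0.003592 = 0.008683 mol.
n(H2C2O4) = 0.008683 / 2 = 0.004342 mol.
mass H2C2O4 = 0.004342 x 90.03 = 0.3909 g, so %H2C2O4 = 0.3909/0.4573 x 100 = 85.5%.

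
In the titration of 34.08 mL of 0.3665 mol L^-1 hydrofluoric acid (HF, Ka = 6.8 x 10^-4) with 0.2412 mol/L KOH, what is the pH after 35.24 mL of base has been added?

3.50

Initial n(HF) = 0.3665 x 0.03408 = 0.01249 mol.
n(KOH) added = 0.2412 x 0.03524 = 0.008500 mol, converting that many moles of HF to F-.
Remaining n(HF) = 0.003990 mol; n(F-) = 0.008500 mol.
By Henderson-Hasselbalch, pH = pKa + log([A^-]/[HA]) = 3.17 + log(0.008500/0.003990) = 3.17 + (+0.33) = 3.50.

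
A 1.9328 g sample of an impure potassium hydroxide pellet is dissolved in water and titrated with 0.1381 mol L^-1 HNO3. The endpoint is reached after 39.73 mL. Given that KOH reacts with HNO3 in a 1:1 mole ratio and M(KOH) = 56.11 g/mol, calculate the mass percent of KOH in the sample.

15.9%

n(HNO3) = 0.1381 x 0.03973 = 0.005487 mol.
n(KOH) = 0.005487 / 1 = 0.005487 mol.
mass of KOH = 0.005487 x 56.11 = 0.3079 g.
% purity = 0.3079 / 1.9328 x 100 = 15.9%.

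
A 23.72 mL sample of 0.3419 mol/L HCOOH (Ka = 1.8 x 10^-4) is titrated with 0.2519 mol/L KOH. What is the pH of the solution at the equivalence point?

8.45

n(HCOOH) = 0.3419 x 0.02372 = 0.008110 mol; V(KOH) at equivalence = 0.008110/0.2519 = 0.03219 L.
At equivalence all the acid is converted to HCOO-; total volume = 0.02372 + 0.03219 = 0.05591 L, so [HCOO-] = 0.008110/0.05591 = 0.1450 M.
Kb = Kw/Ka = 1.0e-14 / 1.8 x 10^-4 = 5.56e-11.
[OH^-] = sqrt(Kb x [HCOO-]) = sqrt(5.56e-11 x 0.1450) = 2.84e-6 M.
pOH = 5.55, so pH = 14.00 - 5.55 = 8.45.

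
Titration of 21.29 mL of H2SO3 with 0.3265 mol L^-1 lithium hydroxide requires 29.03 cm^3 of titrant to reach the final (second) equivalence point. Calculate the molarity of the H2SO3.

n(LiOH) = 0.3265 x 0.02903 = 0.009478 mol.
At the final (second) equivalence point, 2 mol OH^- react per mol H2SO3, so n(H2SO3) = 0.009478 / 2 = 0.004739 mol.
[H2SO3] = 0.004739 / 0.02129 L = 0.223 M.

0.223 M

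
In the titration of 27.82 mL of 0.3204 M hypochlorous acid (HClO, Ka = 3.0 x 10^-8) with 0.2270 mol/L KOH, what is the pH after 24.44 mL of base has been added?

7.74

Initial n(HClO) = 0.3204 x 0.02782 = 0.008914 mol.
n(KOH) added = 0.2270 x 0.02444 = 0.005548 mol, converting that many moles of HClO to ClO-.
Remaining n(HClO) = 0.003366 mol; n(ClO-) = 0.005548 mol.
By Henderson-Hasselbalch, pH = pKa + log([A^-]/[HA]) = 7.52 + log(0.005548/0.003366) = 7.52 + (+0.22) = 7.74.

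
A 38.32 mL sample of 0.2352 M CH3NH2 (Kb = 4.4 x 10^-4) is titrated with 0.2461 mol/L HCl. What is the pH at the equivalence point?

n(CH3NH2) = 0.2352 x 0.03832 = 0.009013 mol; V(HCl) at equivalence = 0.009013/0.2461 = 0.03662 L.
At equivalence the base is fully converted to CH3NH3+; total volume = 0.07494 L, so [CH3NH3+] = 0.009013/0.07494 = 0.1203 M.
Ka(CH3NH3+) = Kw/Kb = 1.0e-14 / 4.4 x 10^-4 = 2.27e-11.
[H^+] = sqrt(Ka x [CH3NH3+]) = sqrt(2.27e-11 x 0.1203) = 1.65e-6 M.
pH = -log(1.65e-6) = 5.78.

5.78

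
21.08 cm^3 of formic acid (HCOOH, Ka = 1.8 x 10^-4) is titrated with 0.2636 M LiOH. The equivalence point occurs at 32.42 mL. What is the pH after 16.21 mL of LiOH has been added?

16.21 mL is exactly half the equivalence volume (32.42/2), i.e. the half-equivalence point.
There, n(HA) = n(A^-), so pH = pKa = -log(1.8 x 10^-4) = 3.74.

3.74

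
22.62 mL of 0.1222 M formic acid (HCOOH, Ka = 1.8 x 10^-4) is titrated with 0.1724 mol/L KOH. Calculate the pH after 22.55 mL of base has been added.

12.40

n(acid) = 0.1222 x 0.02262 = 0.002764 mol; n(KOH) added = 0.1724 x 0.02255 = 0.003888 mol.
Base is in excess by 0.003888 - 0.002764 = 0.001123 mol in a total volume of 0.04517 L.
[OH^-] = 0.001123/0.04517 = 0.02487 M, so pOH = 1.60 and pH = 14.00 - 1.60 = 12.40.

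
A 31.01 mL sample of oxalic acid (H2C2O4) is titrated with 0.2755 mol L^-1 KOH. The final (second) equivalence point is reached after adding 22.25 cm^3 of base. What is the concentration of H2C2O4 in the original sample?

0.0988 M

n(KOH) = 0.2755 x 0.02225 = 0.006130 mol.
At the final (second) equivalence point, 2 mol OH^- react per mol H2C2O4, so n(H2C2O4) = 0.006130 / 2 = 0.003065 mol.
[H2C2O4] = 0.003065 / 0.03101 L = 0.0988 M.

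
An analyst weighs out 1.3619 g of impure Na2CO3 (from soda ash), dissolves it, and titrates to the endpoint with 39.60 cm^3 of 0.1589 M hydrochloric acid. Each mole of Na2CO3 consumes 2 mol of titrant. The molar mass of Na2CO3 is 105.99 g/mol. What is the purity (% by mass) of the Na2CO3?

n(HCl) = 0.1589 x 0.03960 = 0.006292 mol.
n(Na2CO3) = 0.006292 / 2 = 0.003146 mol.
mass of Na2CO3 = 0.003146 x 105.99 = 0.3335 g.
% purity = 0.3335 / 1.3619 x 100 = 24.5%.

24.5%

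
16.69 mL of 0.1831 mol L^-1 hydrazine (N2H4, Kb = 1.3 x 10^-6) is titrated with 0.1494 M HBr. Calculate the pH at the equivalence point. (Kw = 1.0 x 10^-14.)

4.60

n(N2H4) = 0.1831 x 0.01669 = 0.003056 mol; V(HBr) at equivalence = 0.003056/0.1494 = 0.02045 L.
At equivalence the base is fully converted to N2H5+; total volume = 0.03714 L, so [N2H5+] = 0.003056/0.03714 = 0.08227 M.
Ka(N2H5+) = Kw/Kb = 1.0e-14 / 1.3 x 10^-6 = 7.69e-9.
[H^+] = sqrt(Ka x [N2H5+]) = sqrt(7.69e-9 x 0.08227) = 2.52e-5 M.
pH = -log(2.52e-5) = 4.60.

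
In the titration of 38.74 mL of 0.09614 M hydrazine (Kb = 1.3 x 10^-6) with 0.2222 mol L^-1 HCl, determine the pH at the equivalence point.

n(N2H4) = 0.09614 x 0.03874 = 0.003724 mol; V(HCl) at equivalence = 0.003724/0.2222 = 0.01676 L.
At equivalence the base is fully converted to N2H5+; total volume = 0.05550 L, so [N2H5+] = 0.003724/0.05550 = 0.06711 M.
Ka(N2H5+) = Kw/Kb = 1.0e-14 / 1.3 x 10^-6 = 7.69e-9.
[H^+] = sqrt(Ka x [N2H5+]) = sqrt(7.69e-9 x 0.06711) = 2.27e-5 M.
pH = -log(2.27e-5) = 4.64.

4.64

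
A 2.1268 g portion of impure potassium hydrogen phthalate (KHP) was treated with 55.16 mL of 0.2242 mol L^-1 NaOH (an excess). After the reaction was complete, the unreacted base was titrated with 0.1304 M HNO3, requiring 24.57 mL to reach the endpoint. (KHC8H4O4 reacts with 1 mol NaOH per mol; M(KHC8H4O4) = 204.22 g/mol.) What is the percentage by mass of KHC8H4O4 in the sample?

Total n(NaOH) added = 0.2242 x 0.05516 = 0.01237 mol.
n(HNO3) used = 0.1304 x 0.02457 = 0.003204 mol, which equals the excess n(NaOH).
So n(NaOH) consumed by the sample = 0.01237 - 0.003204 = 0.009163 mol.
n(KHC8H4O4) = 0.009163 / 1 = 0.009163 mol.
mass KHC8H4O4 = 0.009163 x 204.22 = 1.871 g, so %KHC8H4O4 = 1.871/2.1268 x 100 = 88.0%.

88.0%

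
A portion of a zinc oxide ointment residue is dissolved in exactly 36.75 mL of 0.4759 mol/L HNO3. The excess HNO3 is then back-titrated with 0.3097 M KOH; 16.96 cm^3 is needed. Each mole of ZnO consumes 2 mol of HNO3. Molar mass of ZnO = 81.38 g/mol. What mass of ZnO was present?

Total n(HNO3) added = 0.4759 x 0.03675 = 0.01749 mol.
n(KOH) used = 0.3097 x 0.01696 = 0.005253 mol, which equals the excess n(HNO3).
So n(HNO3) consumed by the sample = 0.01749 - 0.005253 = 0.01224 mol.
n(ZnO) = 0.01224 / 2 = 0.006118 mol.
mass = 0.006118 mol x 81.38 g/mol = 0.498 g.

0.498 g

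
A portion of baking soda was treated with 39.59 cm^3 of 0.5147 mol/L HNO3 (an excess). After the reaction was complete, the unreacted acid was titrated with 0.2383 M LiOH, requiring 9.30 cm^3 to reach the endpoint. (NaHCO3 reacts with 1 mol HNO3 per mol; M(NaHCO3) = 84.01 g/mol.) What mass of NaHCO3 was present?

1.53 g

Total n(HNO3) added = 0.5147 x 0.03959 = 0.02038 mol.
n(LiOH) used = 0.2383 x 0.009300 = 0.002216 mol, which equals the excess n(HNO3).
So n(HNO3) consumed by the sample = 0.02038 - 0.002216 = 0.01816 mol.
n(NaHCO3) = 0.01816 / 1 = 0.01816 mol.
mass = 0.01816 mol x 84.01 g/mol = 1.53 g.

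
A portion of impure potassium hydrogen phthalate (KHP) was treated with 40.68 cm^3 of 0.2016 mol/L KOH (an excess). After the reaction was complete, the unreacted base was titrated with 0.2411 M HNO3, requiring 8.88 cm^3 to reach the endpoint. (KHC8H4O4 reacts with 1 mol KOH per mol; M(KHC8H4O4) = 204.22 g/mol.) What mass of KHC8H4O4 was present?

1.24 g

Total n(KOH) added = 0.2016 x 0.04068 = 0.008201 mol.
n(HNO3) used = 0.2411 x 0.008880 = 0.002141 mol, which equals the excess n(KOH).
So n(KOH) consumed by the sample = 0.008201 - 0.002141 = 0.006060 mol.
n(KHC8H4O4) = 0.006060 / 1 = 0.006060 mol.
mass = 0.006060 mol x 204.22 g/mol = 1.24 g.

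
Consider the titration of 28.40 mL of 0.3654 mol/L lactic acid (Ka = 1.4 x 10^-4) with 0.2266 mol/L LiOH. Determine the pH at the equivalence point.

n(HC3H5O3) = 0.3654 x 0.02840 = 0.01038 mol; V(LiOH) at equivalence = 0.01038/0.2266 = 0.04580 L.
At equivalence all the acid is converted to C3H5O3-; total volume = 0.02840 + 0.04580 = 0.07420 L, so [C3H5O3-] = 0.01038/0.07420 = 0.1399 M.
Kb = Kw/Ka = 1.0e-14 / 1.4 x 10^-4 = 7.14e-11.
[OH^-] = sqrt(Kb x [C3H5O3-]) = sqrt(7.14e-11 x 0.1399) = 3.16e-6 M.
pOH = 5.50, so pH = 14.00 - 5.50 = 8.50.

8.50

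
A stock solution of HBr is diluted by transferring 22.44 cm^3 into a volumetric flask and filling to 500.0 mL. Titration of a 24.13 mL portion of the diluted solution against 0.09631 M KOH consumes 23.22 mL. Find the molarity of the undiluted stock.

n(KOH) = 0.09631 x 0.02322 = 0.002236 mol.
n(HBr) in the aliquot = 0.002236 mol.
[diluted HBr] = 0.002236 / 0.02413 = 0.09268 M.
Dilution factor = 500.0/22.44 = 22.28, so [stock] = 0.09268 x 22.28 = 2.07 M.

2.07 M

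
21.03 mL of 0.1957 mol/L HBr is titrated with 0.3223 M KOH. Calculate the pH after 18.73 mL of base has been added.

n(acid) = 0.1957 x 0.02103 = 0.004116 mol; n(KOH) added = 0.3223 x 0.01873 = 0.006037 mol.
Base is in excess by 0.006037 - 0.004116 = 0.001921 mol in a total volume of 0.03976 L.
[OH^-] = 0.001921/0.03976 = 0.04832 M, so pOH = 1.32 and pH = 14.00 - 1.32 = 12.68.

12.68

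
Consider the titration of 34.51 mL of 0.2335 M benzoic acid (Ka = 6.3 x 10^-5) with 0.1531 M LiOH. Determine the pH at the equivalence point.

8.58

n(C6H5COOH) = 0.2335 x 0.03451 = 0.008058 mol; V(LiOH) at equivalence = 0.008058/0.1531 = 0.05263 L.
At equivalence all the acid is converted to C6H5COO-; total volume = 0.03451 + 0.05263 = 0.08714 L, so [C6H5COO-] = 0.008058/0.08714 = 0.09247 M.
Kb = Kw/Ka = 1.0e-14 / 6.3 x 10^-5 = 1.59e-10.
[OH^-] = sqrt(Kb x [C6H5COO-]) = sqrt(1.59e-10 x 0.09247) = 3.83e-6 M.
pOH = 5.42, so pH = 14.00 - 5.42 = 8.58.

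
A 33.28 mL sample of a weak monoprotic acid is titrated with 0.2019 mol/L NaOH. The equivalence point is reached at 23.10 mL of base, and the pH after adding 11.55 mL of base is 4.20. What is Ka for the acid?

11.55 mL is half of the equivalence volume, so this is the half-equivalence point where [HA] = [A^-].
At half-equivalence pH = pKa, so pKa = 4.20.
Ka = 10^(-4.20) = 6.3 x 10^-5.

6.3 x 10^-5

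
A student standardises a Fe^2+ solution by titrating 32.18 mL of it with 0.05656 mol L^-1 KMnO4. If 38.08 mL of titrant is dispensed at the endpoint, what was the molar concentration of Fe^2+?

0.335 M

n(KMnO4) = 0.05656 x 0.03808 = 0.002154 mol.
From the balanced equation, 1 mol KMnO4 reacts with 5 mol Fe^2+, so n(Fe^2+) = 0.002154 x 5/1 = 0.01077 mol.
[Fe^2+] = 0.01077 / 0.03218 L = 0.335 M.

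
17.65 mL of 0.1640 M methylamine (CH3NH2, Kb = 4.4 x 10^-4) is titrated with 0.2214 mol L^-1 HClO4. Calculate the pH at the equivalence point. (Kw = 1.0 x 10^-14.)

n(CH3NH2) = 0.1640 x 0.01765 = 0.002895 mol; V(HClO4) at equivalence = 0.002895/0.2214 = 0.01307 L.
At equivalence the base is fully converted to CH3NH3+; total volume = 0.03072 L, so [CH3NH3+] = 0.002895/0.03072 = 0.09421 M.
Ka(CH3NH3+) = Kw/Kb = 1.0e-14 / 4.4 x 10^-4 = 2.27e-11.
[H^+] = sqrt(Ka x [CH3NH3+]) = sqrt(2.27e-11 x 0.09421) = 1.46e-6 M.
pH = -log(1.46e-6) = 5.83.

5.83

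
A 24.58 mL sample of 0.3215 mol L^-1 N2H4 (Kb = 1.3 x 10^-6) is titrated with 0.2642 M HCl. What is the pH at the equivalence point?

n(N2H4) = 0.3215 x 0.02458 = 0.007902 mol; V(HCl) at equivalence = 0.007902/0.2642 = 0.02991 L.
At equivalence the base is fully converted to N2H5+; total volume = 0.05449 L, so [N2H5+] = 0.007902/0.05449 = 0.1450 M.
Ka(N2H5+) = Kw/Kb = 1.0e-14 / 1.3 x 10^-6 = 7.69e-9.
[H^+] = sqrt(Ka x [N2H5+]) = sqrt(7.69e-9 x 0.1450) = 3.34e-5 M.
pH = -log(3.34e-5) = 4.48.

4.48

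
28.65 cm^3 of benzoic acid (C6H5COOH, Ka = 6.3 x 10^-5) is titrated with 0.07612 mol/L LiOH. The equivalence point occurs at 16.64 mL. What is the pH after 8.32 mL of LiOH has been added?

4.20

8.32 mL is exactly half the equivalence volume (16.64/2), i.e. the half-equivalence point.
There, n(HA) = n(A^-), so pH = pKa = -log(6.3 x 10^-5) = 4.20.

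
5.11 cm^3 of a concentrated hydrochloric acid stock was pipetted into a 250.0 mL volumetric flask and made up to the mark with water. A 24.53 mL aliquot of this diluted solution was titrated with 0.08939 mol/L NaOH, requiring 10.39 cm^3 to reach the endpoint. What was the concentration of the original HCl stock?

n(NaOH) = 0.08939 x 0.01039 = 0.0009288 mol.
n(HCl) in the aliquot = 0.0009288 mol.
[diluted HCl] = 0.0009288 / 0.02453 = 0.03786 M.
Dilution factor = 250.0/5.110 = 48.92, so [stock] = 0.03786 x 48.92 = 1.85 M.

1.85 M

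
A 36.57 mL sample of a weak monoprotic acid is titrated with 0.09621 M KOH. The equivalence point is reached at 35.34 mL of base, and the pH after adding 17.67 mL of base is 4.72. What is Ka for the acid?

17.67 mL is half of the equivalence volume, so this is the half-equivalence point where [HA] = [A^-].
At half-equivalence pH = pKa, so pKa = 4.72.
Ka = 10^(-4.72) = 1.9 x 10^-5.

1.9 x 10^-5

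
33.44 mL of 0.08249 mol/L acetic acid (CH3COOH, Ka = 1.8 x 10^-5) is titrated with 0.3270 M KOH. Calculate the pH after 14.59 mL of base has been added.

n(acid) = 0.08249 x 0.03344 = 0.002758 mol; n(KOH) added = 0.3270 x 0.01459 = 0.004771 mol.
Base is in excess by 0.004771 - 0.002758 = 0.002012 mol in a total volume of 0.04803 L.
[OH^-] = 0.002012/0.04803 = 0.04190 M, so pOH = 1.38 and pH = 14.00 - 1.38 = 12.62.

12.62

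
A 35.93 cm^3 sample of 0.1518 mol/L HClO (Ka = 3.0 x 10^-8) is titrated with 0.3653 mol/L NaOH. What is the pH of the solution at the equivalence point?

n(HClO) = 0.1518 x 0.03593 = 0.005454 mol; V(NaOH) at equivalence = 0.005454/0.3653 = 0.01493 L.
At equivalence all the acid is converted to ClO-; total volume = 0.03593 + 0.01493 = 0.05086 L, so [ClO-] = 0.005454/0.05086 = 0.1072 M.
Kb = Kw/Ka = 1.0e-14 / 3.0 x 10^-8 = 3.33e-7.
[OH^-] = sqrt(Kb x [ClO-]) = sqrt(3.33e-7 x 0.1072) = 0.000189 M.
pOH = 3.72, so pH = 14.00 - 3.72 = 10.28.

10.28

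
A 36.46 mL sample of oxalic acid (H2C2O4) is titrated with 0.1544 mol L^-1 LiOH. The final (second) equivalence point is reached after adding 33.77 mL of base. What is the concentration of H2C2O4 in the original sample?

0.0715 M

n(LiOH) = 0.1544 x 0.03377 = 0.005214 mol.
At the final (second) equivalence point, 2 mol OH^- react per mol H2C2O4, so n(H2C2O4) = 0.005214 / 2 = 0.002607 mol.
[H2C2O4] = 0.002607 / 0.03646 L = 0.0715 M.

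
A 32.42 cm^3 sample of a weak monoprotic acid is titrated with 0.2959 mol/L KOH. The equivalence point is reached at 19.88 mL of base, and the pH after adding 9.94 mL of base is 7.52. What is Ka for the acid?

9.94 mL is half of the equivalence volume, so this is the half-equivalence point where [HA] = [A^-].
At half-equivalence pH = pKa, so pKa = 7.52.
Ka = 10^(-7.52) = 3.0 x 10^-8.

3.0 x 10^-8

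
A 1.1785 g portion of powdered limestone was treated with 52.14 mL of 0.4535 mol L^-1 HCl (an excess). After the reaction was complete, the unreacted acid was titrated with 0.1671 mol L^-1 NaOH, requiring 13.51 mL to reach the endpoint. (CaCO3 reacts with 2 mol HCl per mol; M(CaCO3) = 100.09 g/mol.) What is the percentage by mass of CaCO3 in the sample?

Total n(HCl) added = 0.4535 x 0.05214 = 0.02365 mol.
n(NaOH) used = 0.1671 x 0.01351 = 0.002258 mol, which equals the excess n(HCl).
So n(HCl) consumed by the sample = 0.02365 - 0.002258 = 0.02139 mol.
n(CaCO3) = 0.02139 / 2 = 0.01069 mol.
mass CaCO3 = 0.01069 x 100.09 = 1.070 g, so %CaCO3 = 1.070/1.1785 x 100 = 90.8%.

90.8%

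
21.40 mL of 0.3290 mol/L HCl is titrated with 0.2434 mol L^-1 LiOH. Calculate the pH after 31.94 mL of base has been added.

n(acid) = 0.3290 x 0.02140 = 0.007041 mol; n(LiOH) added = 0.2434 x 0.03194 = 0.007774 mol.
Base is in excess by 0.007774 - 0.007041 = 0.0007336 mol in a total volume of 0.05334 L.
[OH^-] = 0.0007336/0.05334 = 0.01375 M, so pOH = 1.86 and pH = 14.00 - 1.86 = 12.14.

12.14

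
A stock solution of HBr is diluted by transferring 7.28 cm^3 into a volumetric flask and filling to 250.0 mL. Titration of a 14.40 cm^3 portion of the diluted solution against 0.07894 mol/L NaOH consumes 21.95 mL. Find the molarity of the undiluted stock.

4.13 M

n(NaOH) = 0.07894 x 0.02195 = 0.001733 mol.
n(HBr) in the aliquot = 0.001733 mol.
[diluted HBr] = 0.001733 / 0.01440 = 0.1203 M.
Dilution factor = 250.0/7.280 = 34.34, so [stock] = 0.1203 x 34.34 = 4.13 M.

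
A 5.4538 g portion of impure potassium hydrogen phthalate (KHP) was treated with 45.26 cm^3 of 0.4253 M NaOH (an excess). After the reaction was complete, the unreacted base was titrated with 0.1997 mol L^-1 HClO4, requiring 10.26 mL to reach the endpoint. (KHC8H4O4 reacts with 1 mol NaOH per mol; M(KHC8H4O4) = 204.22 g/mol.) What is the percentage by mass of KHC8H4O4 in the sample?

Total n(NaOH) added = 0.4253 x 0.04526 = 0.01925 mol.
n(HClO4) used = 0.1997 x 0.01026 = 0.002049 mol, which equals the excess n(NaOH).
So n(NaOH) consumed by the sample = 0.01925 - 0.002049 = 0.01720 mol.
n(KHC8H4O4) = 0.01720 / 1 = 0.01720 mol.
mass KHC8H4O4 = 0.01720 x 204.22 = 3.513 g, so %KHC8H4O4 = 3.513/5.4538 x 100 = 64.4%.

64.4%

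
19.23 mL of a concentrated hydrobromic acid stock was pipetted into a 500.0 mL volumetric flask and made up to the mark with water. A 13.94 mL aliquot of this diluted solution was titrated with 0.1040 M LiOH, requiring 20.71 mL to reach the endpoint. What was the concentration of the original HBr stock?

4.02 M

n(LiOH) = 0.1040 x 0.02071 = 0.002154 mol.
n(HBr) in the aliquot = 0.002154 mol.
[diluted HBr] = 0.002154 / 0.01394 = 0.1545 M.
Dilution factor = 500.0/19.23 = 26.00, so [stock] = 0.1545 x 26.00 = 4.02 M.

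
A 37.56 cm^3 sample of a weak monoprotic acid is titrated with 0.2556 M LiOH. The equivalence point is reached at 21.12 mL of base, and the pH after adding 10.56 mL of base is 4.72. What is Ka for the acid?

10.56 mL is half of the equivalence volume, so this is the half-equivalence point where [HA] = [A^-].
At half-equivalence pH = pKa, so pKa = 4.72.
Ka = 10^(-4.72) = 1.9 x 10^-5.

1.9 x 10^-5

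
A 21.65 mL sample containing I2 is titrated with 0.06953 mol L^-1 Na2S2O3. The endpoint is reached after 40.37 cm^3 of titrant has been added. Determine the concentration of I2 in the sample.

n(Na2S2O3) = 0.06953 x 0.04037 = 0.002807 mol.
From the balanced equation, 2 mol Na2S2O3 reacts with 1 mol I2, so n(I2) = 0.002807 x 1/2 = 0.001403 mol.
[I2] = 0.001403 / 0.02165 L = 0.0648 M.

0.0648 M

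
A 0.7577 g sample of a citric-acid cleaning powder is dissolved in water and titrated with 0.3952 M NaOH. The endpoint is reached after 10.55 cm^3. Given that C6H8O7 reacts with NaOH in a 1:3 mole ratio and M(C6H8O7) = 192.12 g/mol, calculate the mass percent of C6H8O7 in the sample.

35.2%

n(NaOH) = 0.3952 x 0.01055 = 0.004169 mol.
n(C6H8O7) = 0.004169 / 3 = 0.001390 mol.
mass of C6H8O7 = 0.001390 x 192.12 = 0.2670 g.
% purity = 0.2670 / 0.7577 x 100 = 35.2%.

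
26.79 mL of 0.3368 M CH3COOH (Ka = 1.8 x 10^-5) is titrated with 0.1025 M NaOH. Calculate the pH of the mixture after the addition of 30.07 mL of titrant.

Initial n(CH3COOH) = 0.3368 x 0.02679 = 0.009023 mol.
n(NaOH) added = 0.1025 x 0.03007 = 0.003082 mol, converting that many moles of CH3COOH to CH3COO-.
Remaining n(CH3COOH) = 0.005941 mol; n(CH3COO-) = 0.003082 mol.
By Henderson-Hasselbalch, pH = pKa + log([A^-]/[HA]) = 4.74 + log(0.003082/0.005941) = 4.74 + (-0.28) = 4.46.

4.46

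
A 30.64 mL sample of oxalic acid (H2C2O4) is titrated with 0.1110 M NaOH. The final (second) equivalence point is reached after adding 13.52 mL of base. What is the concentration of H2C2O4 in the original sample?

0.0245 M

n(NaOH) = 0.1110 x 0.01352 = 0.001501 mol.
At the final (second) equivalence point, 2 mol OH^- react per mol H2C2O4, so n(H2C2O4) = 0.001501 / 2 = 0.0007504 mol.
[H2C2O4] = 0.0007504 / 0.03064 L = 0.0245 M.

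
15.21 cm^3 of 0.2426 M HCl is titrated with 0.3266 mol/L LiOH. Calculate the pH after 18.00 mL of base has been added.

n(acid) = 0.2426 x 0.01521 = 0.003690 mol; n(LiOH) added = 0.3266 x 0.01800 = 0.005879 mol.
Base is in excess by 0.005879 - 0.003690 = 0.002189 mol in a total volume of 0.03321 L.
[OH^-] = 0.002189/0.03321 = 0.06591 M, so pOH = 1.18 and pH = 14.00 - 1.18 = 12.82.

12.82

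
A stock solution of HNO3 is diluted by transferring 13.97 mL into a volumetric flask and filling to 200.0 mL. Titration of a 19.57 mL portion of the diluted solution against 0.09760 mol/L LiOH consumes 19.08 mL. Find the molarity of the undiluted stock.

1.36 M

n(LiOH) = 0.09760 x 0.01908 = 0.001862 mol.
n(HNO3) in the aliquot = 0.001862 mol.
[diluted HNO3] = 0.001862 / 0.01957 = 0.09516 M.
Dilution factor = 200.0/13.97 = 14.32, so [stock] = 0.09516 x 14.32 = 1.36 M.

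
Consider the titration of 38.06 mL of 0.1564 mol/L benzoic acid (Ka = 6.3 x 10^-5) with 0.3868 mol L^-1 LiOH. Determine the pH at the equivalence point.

n(C6H5COOH) = 0.1564 x 0.03806 = 0.005953 mol; V(LiOH) at equivalence = 0.005953/0.3868 = 0.01539 L.
At equivalence all the acid is converted to C6H5COO-; total volume = 0.03806 + 0.01539 = 0.05345 L, so [C6H5COO-] = 0.005953/0.05345 = 0.1114 M.
Kb = Kw/Ka = 1.0e-14 / 6.3 x 10^-5 = 1.59e-10.
[OH^-] = sqrt(Kb x [C6H5COO-]) = sqrt(1.59e-10 x 0.1114) = 4.20e-6 M.
pOH = 5.38, so pH = 14.00 - 5.38 = 8.62.

8.62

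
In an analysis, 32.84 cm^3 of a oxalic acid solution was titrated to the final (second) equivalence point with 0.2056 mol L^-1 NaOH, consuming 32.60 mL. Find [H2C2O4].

n(NaOH) = 0.2056 x 0.03260 = 0.006703 mol.
At the final (second) equivalence point, 2 mol OH^- react per mol H2C2O4, so n(H2C2O4) = 0.006703 / 2 = 0.003351 mol.
[H2C2O4] = 0.003351 / 0.03284 L = 0.102 M.

0.102 M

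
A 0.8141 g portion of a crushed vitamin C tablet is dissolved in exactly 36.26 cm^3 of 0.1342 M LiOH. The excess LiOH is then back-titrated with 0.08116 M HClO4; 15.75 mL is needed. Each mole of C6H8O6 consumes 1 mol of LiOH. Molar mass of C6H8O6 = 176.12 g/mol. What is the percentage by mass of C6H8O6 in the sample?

77.6%

Total n(LiOH) added = 0.1342 x 0.03626 = 0.004866 mol.
n(HClO4) used = 0.08116 x 0.01575 = 0.001278 mol, which equals the excess n(LiOH).
So n(LiOH) consumed by the sample = 0.004866 - 0.001278 = 0.003588 mol.
n(C6H8O6) = 0.003588 / 1 = 0.003588 mol.
mass C6H8O6 = 0.003588 x 176.12 = 0.6319 g, so %C6H8O6 = 0.6319/0.8141 x 100 = 77.6%.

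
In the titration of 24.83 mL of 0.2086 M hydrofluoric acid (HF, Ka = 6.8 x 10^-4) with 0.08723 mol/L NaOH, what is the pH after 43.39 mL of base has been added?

Initial n(HF) = 0.2086 x 0.02483 = 0.005180 mol.
n(NaOH) added = 0.08723 x 0.04339 = 0.003785 mol, converting that many moles of HF to F-.
Remaining n(HF) = 0.001395 mol; n(F-) = 0.003785 mol.
By Henderson-Hasselbalch, pH = pKa + log([A^-]/[HA]) = 3.17 + log(0.003785/0.001395) = 3.17 + (+0.43) = 3.60.

3.60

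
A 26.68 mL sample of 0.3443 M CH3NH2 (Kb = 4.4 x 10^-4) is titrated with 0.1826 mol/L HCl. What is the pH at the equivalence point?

n(CH3NH2) = 0.3443 x 0.02668 = 0.009186 mol; V(HCl) at equivalence = 0.009186/0.1826 = 0.05031 L.
At equivalence the base is fully converted to CH3NH3+; total volume = 0.07699 L, so [CH3NH3+] = 0.009186/0.07699 = 0.1193 M.
Ka(CH3NH3+) = Kw/Kb = 1.0e-14 / 4.4 x 10^-4 = 2.27e-11.
[H^+] = sqrt(Ka x [CH3NH3+]) = sqrt(2.27e-11 x 0.1193) = 1.65e-6 M.
pH = -log(1.65e-6) = 5.78.

5.78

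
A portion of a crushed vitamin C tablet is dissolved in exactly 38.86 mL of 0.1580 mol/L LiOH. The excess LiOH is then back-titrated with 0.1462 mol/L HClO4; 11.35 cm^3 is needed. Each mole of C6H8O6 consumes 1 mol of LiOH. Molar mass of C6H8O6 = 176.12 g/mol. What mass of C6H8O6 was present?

Total n(LiOH) added = 0.1580 x 0.03886 = 0.006140 mol.
n(HClO4) used = 0.1462 x 0.01135 = 0.001659 mol, which equals the excess n(LiOH).
So n(LiOH) consumed by the sample = 0.006140 - 0.001659 = 0.004481 mol.
n(C6H8O6) = 0.004481 / 1 = 0.004481 mol.
mass = 0.004481 mol x 176.12 g/mol = 0.789 g.

0.789 g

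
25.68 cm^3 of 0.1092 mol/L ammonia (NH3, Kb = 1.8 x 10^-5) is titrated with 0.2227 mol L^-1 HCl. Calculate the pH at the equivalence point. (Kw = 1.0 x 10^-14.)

n(NH3) = 0.1092 x 0.02568 = 0.002804 mol; V(HCl) at equivalence = 0.002804/0.2227 = 0.01259 L.
At equivalence the base is fully converted to NH4+; total volume = 0.03827 L, so [NH4+] = 0.002804/0.03827 = 0.07327 M.
Ka(NH4+) = Kw/Kb = 1.0e-14 / 1.8 x 10^-5 = 5.56e-10.
[H^+] = sqrt(Ka x [NH4+]) = sqrt(5.56e-10 x 0.07327) = 6.38e-6 M.
pH = -log(6.38e-6) = 5.20.

5.20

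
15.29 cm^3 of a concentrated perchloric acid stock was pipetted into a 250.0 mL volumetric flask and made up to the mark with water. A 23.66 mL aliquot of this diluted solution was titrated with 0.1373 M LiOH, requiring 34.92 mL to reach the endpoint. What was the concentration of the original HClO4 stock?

n(LiOH) = 0.1373 x 0.03492 = 0.004795 mol.
n(HClO4) in the aliquot = 0.004795 mol.
[diluted HClO4] = 0.004795 / 0.02366 = 0.2026 M.
Dilution factor = 250.0/15.29 = 16.35, so [stock] = 0.2026 x 16.35 = 3.31 M.

3.31 M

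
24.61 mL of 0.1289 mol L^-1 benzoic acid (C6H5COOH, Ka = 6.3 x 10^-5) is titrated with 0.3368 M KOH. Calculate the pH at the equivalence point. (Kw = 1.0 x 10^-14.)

8.59

n(C6H5COOH) = 0.1289 x 0.02461 = 0.003172 mol; V(KOH) at equivalence = 0.003172/0.3368 = 0.009419 L.
At equivalence all the acid is converted to C6H5COO-; total volume = 0.02461 + 0.009419 = 0.03403 L, so [C6H5COO-] = 0.003172/0.03403 = 0.09322 M.
Kb = Kw/Ka = 1.0e-14 / 6.3 x 10^-5 = 1.59e-10.
[OH^-] = sqrt(Kb x [C6H5COO-]) = sqrt(1.59e-10 x 0.09322) = 3.85e-6 M.
pOH = 5.41, so pH = 14.00 - 5.41 = 8.59.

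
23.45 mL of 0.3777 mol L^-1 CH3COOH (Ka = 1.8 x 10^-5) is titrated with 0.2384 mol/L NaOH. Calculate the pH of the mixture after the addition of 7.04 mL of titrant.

4.11

Initial n(CH3COOH) = 0.3777 x 0.02345 = 0.008857 mol.
n(NaOH) added = 0.2384 x 0.007040 = 0.001678 mol, converting that many moles of CH3COOH to CH3COO-.
Remaining n(CH3COOH) = 0.007179 mol; n(CH3COO-) = 0.001678 mol.
By Henderson-Hasselbalch, pH = pKa + log([A^-]/[HA]) = 4.74 + log(0.001678/0.007179) = 4.74 + (-0.63) = 4.11.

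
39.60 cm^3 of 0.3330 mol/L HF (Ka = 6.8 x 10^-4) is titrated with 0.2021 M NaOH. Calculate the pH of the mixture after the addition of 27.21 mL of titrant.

3.02

Initial n(HF) = 0.3330 x 0.03960 = 0.01319 mol.
n(NaOH) added = 0.2021 x 0.02721 = 0.005499 mol, converting that many moles of HF to F-.
Remaining n(HF) = 0.007688 mol; n(F-) = 0.005499 mol.
By Henderson-Hasselbalch, pH = pKa + log([A^-]/[HA]) = 3.17 + log(0.005499/0.007688) = 3.17 + (-0.15) = 3.02.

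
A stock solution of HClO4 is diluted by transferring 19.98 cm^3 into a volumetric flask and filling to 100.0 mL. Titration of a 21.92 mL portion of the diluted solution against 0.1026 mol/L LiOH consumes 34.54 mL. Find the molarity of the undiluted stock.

n(LiOH) = 0.1026 x 0.03454 = 0.003544 mol.
n(HClO4) in the aliquot = 0.003544 mol.
[diluted HClO4] = 0.003544 / 0.02192 = 0.1617 M.
Dilution factor = 100.0/19.98 = 5.005, so [stock] = 0.1617 x 5.005 = 0.809 M.

0.809 M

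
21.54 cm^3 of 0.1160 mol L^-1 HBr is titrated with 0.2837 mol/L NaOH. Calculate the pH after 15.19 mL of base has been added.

12.69

n(acid) = 0.1160 x 0.02154 = 0.002499 mol; n(NaOH) added = 0.2837 x 0.01519 = 0.004309 mol.
Base is in excess by 0.004309 - 0.002499 = 0.001811 mol in a total volume of 0.03673 L.
[OH^-] = 0.001811/0.03673 = 0.04930 M, so pOH = 1.31 and pH = 14.00 - 1.31 = 12.69.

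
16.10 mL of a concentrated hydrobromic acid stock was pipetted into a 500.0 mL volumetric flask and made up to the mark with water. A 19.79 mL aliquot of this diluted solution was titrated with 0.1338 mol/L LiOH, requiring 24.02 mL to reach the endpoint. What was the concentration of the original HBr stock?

5.04 M

n(LiOH) = 0.1338 x 0.02402 = 0.003214 mol.
n(HBr) in the aliquot = 0.003214 mol.
[diluted HBr] = 0.003214 / 0.01979 = 0.1624 M.
Dilution factor = 500.0/16.10 = 31.06, so [stock] = 0.1624 x 31.06 = 5.04 M.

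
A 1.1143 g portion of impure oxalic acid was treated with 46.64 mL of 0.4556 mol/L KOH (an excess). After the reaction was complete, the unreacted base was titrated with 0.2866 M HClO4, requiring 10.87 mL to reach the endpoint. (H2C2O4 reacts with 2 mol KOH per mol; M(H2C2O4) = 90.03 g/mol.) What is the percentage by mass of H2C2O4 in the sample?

Total n(KOH) added = 0.4556 x 0.04664 = 0.02125 mol.
n(HClO4) used = 0.2866 x 0.01087 = 0.003115 mol, which equals the excess n(KOH).
So n(KOH) consumed by the sample = 0.02125 - 0.003115 = 0.01813 mol.
n(H2C2O4) = 0.01813 / 2 = 0.009067 mol.
mass H2C2O4 = 0.009067 x 90.03 = 0.8163 g, so %H2C2O4 = 0.8163/1.1143 x 100 = 73.3%.

73.3%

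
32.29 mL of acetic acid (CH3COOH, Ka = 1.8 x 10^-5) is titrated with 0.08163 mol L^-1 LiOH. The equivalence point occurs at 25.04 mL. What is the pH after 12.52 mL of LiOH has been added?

4.74

12.52 mL is exactly half the equivalence volume (25.04/2), i.e. the half-equivalence point.
There, n(HA) = n(A^-), so pH = pKa = -log(1.8 x 10^-5) = 4.74.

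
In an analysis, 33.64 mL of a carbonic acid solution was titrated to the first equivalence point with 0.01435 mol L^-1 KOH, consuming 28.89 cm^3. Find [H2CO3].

n(KOH) = 0.01435 x 0.02889 = 0.0004146 mol.
At the first equivalence point, 1 mol OH^- react per mol H2CO3, so n(H2CO3) = 0.0004146 / 1 = 0.0004146 mol.
[H2CO3] = 0.0004146 / 0.03364 L = 0.0123 M.

0.0123 M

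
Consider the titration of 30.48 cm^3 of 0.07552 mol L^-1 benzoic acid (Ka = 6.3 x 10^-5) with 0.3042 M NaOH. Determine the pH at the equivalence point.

n(C6H5COOH) = 0.07552 x 0.03048 = 0.002302 mol; V(NaOH) at equivalence = 0.002302/0.3042 = 0.007567 L.
At equivalence all the acid is converted to C6H5COO-; total volume = 0.03048 + 0.007567 = 0.03805 L, so [C6H5COO-] = 0.002302/0.03805 = 0.06050 M.
Kb = Kw/Ka = 1.0e-14 / 6.3 x 10^-5 = 1.59e-10.
[OH^-] = sqrt(Kb x [C6H5COO-]) = sqrt(1.59e-10 x 0.06050) = 3.10e-6 M.
pOH = 5.51, so pH = 14.00 - 5.51 = 8.49.

8.49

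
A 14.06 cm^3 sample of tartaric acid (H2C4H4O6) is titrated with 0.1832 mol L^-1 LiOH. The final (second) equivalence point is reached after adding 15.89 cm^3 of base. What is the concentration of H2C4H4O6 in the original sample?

n(LiOH) = 0.1832 x 0.01589 = 0.002911 mol.
At the final (second) equivalence point, 2 mol OH^- react per mol H2C4H4O6, so n(H2C4H4O6) = 0.002911 / 2 = 0.001456 mol.
[H2C4H4O6] = 0.001456 / 0.01406 L = 0.104 M.

0.104 M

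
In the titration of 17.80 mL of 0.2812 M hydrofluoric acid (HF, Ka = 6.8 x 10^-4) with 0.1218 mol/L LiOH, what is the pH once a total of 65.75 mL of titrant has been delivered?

12.56

n(acid) = 0.2812 x 0.01780 = 0.005005 mol; n(LiOH) added = 0.1218 x 0.06575 = 0.008008 mol.
Base is in excess by 0.008008 - 0.005005 = 0.003003 mol in a total volume of 0.08355 L.
[OH^-] = 0.003003/0.08355 = 0.03594 M, so pOH = 1.44 and pH = 14.00 - 1.44 = 12.56.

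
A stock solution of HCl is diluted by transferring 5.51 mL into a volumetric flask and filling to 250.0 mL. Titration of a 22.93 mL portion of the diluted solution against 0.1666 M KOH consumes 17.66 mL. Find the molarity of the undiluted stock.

n(KOH) = 0.1666 x 0.01766 = 0.002942 mol.
n(HCl) in the aliquot = 0.002942 mol.
[diluted HCl] = 0.002942 / 0.02293 = 0.1283 M.
Dilution factor = 250.0/5.510 = 45.37, so [stock] = 0.1283 x 45.37 = 5.82 M.

5.82 M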